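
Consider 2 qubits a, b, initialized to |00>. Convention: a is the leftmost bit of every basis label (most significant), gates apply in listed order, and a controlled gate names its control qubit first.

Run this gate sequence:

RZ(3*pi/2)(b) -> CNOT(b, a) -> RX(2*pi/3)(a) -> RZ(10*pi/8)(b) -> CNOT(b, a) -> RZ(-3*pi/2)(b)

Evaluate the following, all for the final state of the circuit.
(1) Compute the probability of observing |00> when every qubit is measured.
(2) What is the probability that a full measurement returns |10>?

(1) Outcome |00> occurs with probability 1/4.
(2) The probability of measuring |10> is 3/4.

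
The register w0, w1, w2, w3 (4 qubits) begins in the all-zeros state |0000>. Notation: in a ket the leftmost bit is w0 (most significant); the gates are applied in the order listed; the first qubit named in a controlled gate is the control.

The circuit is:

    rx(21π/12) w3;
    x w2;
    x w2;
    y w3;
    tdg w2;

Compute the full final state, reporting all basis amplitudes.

The final amplitudes are -sqrt(2 - sqrt(2))/2 on |0000>, -I*sqrt(sqrt(2) + 2)/2 on |0001>, and 0 on every other basis state. Key observation: the block from step 2 through step 3 cancels to the identity and can be dropped.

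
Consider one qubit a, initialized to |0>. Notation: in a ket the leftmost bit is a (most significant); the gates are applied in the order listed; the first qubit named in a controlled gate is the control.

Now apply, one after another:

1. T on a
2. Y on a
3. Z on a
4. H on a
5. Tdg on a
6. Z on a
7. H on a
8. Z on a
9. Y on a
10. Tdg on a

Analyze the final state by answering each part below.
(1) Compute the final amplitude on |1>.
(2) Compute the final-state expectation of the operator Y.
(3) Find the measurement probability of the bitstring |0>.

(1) The amplitude on |1> is -I/2 - exp(3*I*pi/4)/2.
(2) The observable Y averages to -1/2.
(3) The probability of measuring |0> is 1/2 - sqrt(2)/4.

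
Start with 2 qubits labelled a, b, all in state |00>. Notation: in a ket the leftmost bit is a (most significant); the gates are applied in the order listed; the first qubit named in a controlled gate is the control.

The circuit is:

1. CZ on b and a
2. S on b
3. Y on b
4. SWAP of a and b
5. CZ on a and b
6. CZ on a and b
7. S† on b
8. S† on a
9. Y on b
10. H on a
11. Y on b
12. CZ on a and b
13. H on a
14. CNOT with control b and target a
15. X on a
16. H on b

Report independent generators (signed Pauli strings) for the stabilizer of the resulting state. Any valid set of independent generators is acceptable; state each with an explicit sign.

The final state is stabilized by the group generated by +IX, +ZI; other independent generating sets are equally valid.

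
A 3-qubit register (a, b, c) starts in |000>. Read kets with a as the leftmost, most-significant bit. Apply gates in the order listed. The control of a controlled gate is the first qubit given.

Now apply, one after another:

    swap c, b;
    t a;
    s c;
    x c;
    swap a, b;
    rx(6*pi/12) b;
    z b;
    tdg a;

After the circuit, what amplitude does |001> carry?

The final state's coefficient on |001> equals sqrt(2)/2.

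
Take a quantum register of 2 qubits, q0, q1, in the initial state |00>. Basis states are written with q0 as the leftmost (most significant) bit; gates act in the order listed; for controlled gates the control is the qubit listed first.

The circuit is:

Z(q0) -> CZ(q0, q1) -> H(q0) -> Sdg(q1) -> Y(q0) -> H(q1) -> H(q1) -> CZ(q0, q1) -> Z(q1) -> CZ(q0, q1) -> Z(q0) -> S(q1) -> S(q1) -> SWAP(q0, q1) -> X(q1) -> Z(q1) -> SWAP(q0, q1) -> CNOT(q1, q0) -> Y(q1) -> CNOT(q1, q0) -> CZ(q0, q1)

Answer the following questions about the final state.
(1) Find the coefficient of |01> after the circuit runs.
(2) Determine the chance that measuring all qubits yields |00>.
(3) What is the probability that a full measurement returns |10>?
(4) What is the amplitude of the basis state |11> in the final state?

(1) The final state's coefficient on |01> equals -sqrt(2)/2.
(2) The probability of measuring |00> is 0.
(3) A full measurement returns |10> with probability 0.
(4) The final state's coefficient on |11> equals -sqrt(2)/2.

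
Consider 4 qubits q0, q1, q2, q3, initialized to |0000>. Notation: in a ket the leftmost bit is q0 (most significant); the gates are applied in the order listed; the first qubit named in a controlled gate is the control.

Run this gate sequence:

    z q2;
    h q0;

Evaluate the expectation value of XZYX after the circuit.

In the final state, XZYX has expectation 0.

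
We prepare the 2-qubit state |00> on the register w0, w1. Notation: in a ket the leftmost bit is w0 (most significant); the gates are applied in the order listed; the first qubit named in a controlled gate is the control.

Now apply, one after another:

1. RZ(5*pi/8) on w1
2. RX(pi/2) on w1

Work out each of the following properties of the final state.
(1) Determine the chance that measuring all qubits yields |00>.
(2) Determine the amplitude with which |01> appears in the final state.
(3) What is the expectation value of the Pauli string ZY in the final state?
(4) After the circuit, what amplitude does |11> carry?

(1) Outcome |00> occurs with probability 1/2.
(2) |01> carries amplitude -sqrt(2)*exp(3*I*pi/16)/2 in the final state.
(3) The observable ZY averages to -1.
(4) The final state's coefficient on |11> equals 0.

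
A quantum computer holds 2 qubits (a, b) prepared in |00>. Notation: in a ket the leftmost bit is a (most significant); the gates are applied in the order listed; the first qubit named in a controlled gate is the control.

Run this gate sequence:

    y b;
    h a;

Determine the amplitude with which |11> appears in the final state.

The amplitude on |11> is sqrt(2)*I/2.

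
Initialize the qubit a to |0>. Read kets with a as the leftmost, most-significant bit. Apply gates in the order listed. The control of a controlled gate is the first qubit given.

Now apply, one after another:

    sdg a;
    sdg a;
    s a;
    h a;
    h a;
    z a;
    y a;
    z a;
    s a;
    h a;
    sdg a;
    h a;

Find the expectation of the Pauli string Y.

The expectation value of Y is -1.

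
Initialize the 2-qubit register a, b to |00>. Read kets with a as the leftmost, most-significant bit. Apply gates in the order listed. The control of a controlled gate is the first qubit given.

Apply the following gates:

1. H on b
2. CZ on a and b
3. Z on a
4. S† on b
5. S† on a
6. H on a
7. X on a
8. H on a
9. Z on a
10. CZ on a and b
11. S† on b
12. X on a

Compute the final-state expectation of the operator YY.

In the final state, YY has expectation 0. Key observation: gates 6-9 undo each other exactly, leaving only the rest of the circuit to track.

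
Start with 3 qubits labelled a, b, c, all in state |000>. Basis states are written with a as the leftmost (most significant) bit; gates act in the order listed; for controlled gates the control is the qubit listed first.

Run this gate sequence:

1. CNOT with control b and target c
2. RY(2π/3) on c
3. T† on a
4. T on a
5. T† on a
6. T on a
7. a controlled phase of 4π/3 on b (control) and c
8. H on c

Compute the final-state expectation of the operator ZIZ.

The observable ZIZ averages to sqrt(3)/2. Key observation: gates 3-6 undo each other exactly, leaving only the rest of the circuit to track.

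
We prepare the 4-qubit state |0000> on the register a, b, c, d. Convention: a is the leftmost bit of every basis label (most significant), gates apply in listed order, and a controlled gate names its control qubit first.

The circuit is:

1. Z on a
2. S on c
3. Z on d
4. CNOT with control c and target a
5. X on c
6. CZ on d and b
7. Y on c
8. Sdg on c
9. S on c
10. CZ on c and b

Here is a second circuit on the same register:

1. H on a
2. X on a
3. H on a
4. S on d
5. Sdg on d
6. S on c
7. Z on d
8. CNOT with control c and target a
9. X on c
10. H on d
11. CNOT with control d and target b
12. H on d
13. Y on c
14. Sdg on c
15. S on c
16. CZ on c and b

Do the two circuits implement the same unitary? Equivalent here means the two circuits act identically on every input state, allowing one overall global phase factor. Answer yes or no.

No — the two circuits implement different unitaries, even allowing a global phase.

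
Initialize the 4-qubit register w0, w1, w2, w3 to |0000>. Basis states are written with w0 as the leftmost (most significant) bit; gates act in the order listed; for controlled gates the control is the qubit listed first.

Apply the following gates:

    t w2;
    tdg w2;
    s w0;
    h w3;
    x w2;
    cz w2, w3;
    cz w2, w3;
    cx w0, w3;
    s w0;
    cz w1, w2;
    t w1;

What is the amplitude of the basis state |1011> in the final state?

The final state's coefficient on |1011> equals 0.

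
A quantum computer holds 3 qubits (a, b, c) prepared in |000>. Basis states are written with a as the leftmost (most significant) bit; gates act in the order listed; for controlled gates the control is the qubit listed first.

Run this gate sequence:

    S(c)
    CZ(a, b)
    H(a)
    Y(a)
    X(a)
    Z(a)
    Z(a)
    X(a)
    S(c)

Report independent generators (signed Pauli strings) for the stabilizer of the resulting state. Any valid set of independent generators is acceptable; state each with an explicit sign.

One valid set of independent stabilizer generators is -XII, +IZI, +IIZ (any independent generating set of the same group is equally correct). Key observation: gates 5-8 undo each other exactly, leaving only the rest of the circuit to track.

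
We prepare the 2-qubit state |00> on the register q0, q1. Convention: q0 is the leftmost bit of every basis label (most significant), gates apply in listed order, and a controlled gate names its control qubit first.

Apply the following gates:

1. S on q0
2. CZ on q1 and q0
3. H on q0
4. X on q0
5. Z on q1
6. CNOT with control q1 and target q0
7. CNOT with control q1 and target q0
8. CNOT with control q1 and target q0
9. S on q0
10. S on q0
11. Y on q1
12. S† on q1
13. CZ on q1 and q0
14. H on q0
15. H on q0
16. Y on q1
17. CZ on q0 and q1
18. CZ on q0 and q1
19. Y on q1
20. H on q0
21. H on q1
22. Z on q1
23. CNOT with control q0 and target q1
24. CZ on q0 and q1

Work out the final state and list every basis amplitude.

The resulting statevector has amplitude sqrt(2)/2 on |00>, sqrt(2)/2 on |01>, 0 on |10>, 0 on |11>. Key observation: the block from step 15 through step 20 cancels to the identity and can be dropped.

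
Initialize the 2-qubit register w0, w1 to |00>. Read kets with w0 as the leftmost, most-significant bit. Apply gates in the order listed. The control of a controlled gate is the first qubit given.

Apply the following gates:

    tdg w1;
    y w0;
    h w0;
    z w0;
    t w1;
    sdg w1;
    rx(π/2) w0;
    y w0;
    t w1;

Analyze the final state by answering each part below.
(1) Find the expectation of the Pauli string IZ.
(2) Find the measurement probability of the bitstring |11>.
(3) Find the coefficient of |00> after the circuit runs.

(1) The observable IZ averages to 1.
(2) Outcome |11> occurs with probability 0.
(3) The amplitude on |00> is 1/2 - I/2.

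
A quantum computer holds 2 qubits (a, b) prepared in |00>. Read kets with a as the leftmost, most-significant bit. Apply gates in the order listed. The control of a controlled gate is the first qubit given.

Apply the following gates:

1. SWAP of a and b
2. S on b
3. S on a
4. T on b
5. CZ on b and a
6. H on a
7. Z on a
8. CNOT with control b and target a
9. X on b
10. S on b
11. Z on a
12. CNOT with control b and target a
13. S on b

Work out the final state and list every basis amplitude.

The final amplitudes are 0 on |00>, -sqrt(2)/2 on |01>, 0 on |10>, -sqrt(2)/2 on |11>.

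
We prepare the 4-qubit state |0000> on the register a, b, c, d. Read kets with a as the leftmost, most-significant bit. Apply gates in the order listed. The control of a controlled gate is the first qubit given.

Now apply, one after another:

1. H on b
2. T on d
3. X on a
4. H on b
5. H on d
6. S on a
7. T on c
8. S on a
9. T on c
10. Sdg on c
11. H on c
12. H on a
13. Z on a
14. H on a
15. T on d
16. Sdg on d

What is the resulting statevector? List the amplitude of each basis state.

The resulting statevector has amplitude -1/2 on |0000>, exp(3*I*pi/4)/2 on |0001>, -1/2 on |0010>, exp(3*I*pi/4)/2 on |0011>, and 0 on every other basis state.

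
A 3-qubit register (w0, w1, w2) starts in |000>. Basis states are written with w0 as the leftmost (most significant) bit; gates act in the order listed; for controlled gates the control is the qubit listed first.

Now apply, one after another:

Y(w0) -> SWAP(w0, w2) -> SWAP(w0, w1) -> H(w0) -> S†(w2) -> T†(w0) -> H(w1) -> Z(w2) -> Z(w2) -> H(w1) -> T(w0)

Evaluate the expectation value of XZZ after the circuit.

In the final state, XZZ has expectation -1.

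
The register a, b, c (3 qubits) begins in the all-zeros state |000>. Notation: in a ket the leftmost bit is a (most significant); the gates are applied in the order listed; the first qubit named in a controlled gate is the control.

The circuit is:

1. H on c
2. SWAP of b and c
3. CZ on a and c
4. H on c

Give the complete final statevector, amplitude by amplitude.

After the circuit, the state carries amplitude 1/2 on |000>, 1/2 on |001>, 1/2 on |010>, 1/2 on |011>, 0 on |100>, 0 on |101>, 0 on |110>, 0 on |111>.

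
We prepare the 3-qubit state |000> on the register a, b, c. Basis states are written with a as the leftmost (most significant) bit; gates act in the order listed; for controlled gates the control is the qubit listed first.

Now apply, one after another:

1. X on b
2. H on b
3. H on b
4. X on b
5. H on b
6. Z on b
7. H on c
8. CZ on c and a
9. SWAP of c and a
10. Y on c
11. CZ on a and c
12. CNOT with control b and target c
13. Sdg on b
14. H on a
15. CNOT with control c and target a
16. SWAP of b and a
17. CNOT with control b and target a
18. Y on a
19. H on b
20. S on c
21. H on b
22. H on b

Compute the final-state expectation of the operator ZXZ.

The observable ZXZ averages to 1. Key observation: steps 3-6 multiply out to the identity, so the circuit reduces to the remaining gates.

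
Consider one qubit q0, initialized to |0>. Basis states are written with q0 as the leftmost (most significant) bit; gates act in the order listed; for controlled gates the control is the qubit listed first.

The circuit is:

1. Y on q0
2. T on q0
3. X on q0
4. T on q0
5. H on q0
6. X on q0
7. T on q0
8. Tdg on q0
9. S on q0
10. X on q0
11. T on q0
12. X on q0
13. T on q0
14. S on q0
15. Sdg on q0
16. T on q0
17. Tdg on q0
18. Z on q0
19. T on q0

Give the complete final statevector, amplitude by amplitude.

The resulting statevector has amplitude -sqrt(2)/2 on |0>, sqrt(2)*exp(3*I*pi/4)/2 on |1>.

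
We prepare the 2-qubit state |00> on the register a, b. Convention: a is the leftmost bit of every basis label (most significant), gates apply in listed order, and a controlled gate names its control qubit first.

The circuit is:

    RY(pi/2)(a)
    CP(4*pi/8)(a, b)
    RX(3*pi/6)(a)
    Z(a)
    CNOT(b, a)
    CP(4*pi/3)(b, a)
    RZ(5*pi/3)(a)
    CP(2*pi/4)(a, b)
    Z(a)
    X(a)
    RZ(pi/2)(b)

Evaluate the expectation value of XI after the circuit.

The observable XI averages to 1/2.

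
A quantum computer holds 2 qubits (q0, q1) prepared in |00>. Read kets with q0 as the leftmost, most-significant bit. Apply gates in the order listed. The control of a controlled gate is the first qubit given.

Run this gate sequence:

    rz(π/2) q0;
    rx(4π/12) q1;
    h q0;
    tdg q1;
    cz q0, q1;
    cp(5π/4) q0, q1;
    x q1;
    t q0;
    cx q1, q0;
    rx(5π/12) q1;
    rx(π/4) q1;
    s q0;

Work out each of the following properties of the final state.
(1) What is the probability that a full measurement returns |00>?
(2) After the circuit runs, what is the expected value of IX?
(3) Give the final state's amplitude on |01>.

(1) The probability of measuring |00> is 5/16.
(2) The observable IX averages to sqrt(3)*(-2 + sqrt(2))/8.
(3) The amplitude on |01> is sqrt(6)*(1 + I)/8.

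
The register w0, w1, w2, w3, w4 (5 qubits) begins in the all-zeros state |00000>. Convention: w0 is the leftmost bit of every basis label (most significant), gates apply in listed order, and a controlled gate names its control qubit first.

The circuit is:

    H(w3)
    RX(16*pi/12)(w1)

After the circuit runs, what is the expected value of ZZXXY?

The observable ZZXXY averages to 0.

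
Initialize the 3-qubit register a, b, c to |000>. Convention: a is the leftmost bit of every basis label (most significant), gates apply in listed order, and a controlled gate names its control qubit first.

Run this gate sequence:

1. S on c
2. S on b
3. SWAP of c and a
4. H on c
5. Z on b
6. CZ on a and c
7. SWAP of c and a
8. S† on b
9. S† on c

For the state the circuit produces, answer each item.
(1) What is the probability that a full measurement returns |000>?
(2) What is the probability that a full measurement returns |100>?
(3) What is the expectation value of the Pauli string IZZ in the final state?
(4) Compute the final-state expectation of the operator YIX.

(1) Outcome |000> occurs with probability 1/2.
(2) The probability of measuring |100> is 1/2.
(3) The observable IZZ averages to 1.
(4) The observable YIX averages to 0.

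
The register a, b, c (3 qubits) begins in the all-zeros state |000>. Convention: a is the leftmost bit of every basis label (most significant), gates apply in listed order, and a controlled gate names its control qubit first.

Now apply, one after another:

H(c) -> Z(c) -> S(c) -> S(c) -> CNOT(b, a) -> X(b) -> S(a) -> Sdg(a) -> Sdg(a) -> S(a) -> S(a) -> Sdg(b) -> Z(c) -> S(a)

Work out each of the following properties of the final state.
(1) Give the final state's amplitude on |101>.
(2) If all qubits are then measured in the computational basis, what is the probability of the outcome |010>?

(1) |101> carries amplitude 0 in the final state. Key observation: the block from step 8 through step 11 cancels to the identity and can be dropped.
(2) Outcome |010> occurs with probability 1/2.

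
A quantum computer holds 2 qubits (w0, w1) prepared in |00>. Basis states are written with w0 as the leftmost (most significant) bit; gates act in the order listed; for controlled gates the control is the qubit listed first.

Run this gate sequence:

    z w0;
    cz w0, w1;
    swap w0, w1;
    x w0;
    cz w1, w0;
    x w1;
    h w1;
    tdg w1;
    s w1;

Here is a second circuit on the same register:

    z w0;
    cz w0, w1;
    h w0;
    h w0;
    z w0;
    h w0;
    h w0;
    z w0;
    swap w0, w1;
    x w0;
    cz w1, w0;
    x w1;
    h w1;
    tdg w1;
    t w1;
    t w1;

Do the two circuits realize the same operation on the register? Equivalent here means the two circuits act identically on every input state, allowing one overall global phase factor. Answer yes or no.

Yes — the two circuits implement the same unitary up to a global phase.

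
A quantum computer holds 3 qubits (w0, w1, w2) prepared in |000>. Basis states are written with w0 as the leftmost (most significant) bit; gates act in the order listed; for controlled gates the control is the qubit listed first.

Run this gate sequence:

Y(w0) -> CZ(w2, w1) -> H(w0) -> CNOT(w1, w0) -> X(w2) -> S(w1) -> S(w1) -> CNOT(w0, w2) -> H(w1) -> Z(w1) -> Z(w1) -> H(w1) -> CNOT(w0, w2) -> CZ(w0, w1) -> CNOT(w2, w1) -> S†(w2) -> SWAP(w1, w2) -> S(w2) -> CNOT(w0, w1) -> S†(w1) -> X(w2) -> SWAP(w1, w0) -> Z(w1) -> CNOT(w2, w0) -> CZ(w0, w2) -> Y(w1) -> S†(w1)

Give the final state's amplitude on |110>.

The amplitude on |110> is sqrt(2)/2.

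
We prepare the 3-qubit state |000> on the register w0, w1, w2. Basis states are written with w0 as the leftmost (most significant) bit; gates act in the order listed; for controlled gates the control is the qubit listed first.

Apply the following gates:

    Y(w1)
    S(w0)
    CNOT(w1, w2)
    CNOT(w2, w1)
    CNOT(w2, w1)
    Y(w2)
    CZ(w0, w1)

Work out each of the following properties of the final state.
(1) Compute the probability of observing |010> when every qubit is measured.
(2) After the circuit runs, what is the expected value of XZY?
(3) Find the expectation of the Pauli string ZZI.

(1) Outcome |010> occurs with probability 1.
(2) The expectation value of XZY is 0.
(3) The expectation value of ZZI is -1.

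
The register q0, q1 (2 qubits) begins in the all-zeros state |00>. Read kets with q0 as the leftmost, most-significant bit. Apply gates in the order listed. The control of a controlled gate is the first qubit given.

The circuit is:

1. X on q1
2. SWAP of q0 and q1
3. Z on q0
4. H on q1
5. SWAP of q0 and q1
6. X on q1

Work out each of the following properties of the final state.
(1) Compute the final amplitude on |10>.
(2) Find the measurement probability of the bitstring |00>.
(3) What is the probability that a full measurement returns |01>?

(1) The amplitude on |10> is -sqrt(2)/2.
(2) The probability of measuring |00> is 1/2.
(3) Outcome |01> occurs with probability 0.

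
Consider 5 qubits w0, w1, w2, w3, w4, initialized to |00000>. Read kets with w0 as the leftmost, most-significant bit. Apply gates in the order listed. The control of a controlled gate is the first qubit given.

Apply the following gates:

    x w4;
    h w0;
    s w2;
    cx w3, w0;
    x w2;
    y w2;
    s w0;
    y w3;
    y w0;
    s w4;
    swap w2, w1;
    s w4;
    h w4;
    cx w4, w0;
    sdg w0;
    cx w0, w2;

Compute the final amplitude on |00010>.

|00010> carries amplitude -1/2 in the final state.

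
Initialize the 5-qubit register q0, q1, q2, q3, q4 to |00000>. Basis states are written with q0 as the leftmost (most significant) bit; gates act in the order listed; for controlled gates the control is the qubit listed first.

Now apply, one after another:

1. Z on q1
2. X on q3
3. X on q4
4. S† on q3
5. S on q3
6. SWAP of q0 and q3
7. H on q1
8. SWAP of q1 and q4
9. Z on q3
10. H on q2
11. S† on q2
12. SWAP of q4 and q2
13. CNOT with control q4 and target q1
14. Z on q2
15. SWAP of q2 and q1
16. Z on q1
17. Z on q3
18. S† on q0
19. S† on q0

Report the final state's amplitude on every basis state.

The resulting statevector has amplitude I/2 on |10001>, -1/2 on |10100>, I/2 on |11001>, -1/2 on |11100>, and 0 on every other basis state.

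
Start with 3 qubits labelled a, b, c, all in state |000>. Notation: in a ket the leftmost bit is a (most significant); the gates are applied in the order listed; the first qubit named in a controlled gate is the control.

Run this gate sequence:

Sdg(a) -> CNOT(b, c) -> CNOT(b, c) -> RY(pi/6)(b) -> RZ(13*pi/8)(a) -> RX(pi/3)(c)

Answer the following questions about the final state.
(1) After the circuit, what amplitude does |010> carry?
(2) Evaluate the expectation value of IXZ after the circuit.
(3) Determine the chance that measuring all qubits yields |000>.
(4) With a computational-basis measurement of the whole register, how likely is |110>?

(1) The final state's coefficient on |010> equals (-3*sqrt(2) + sqrt(6))*exp(3*I*pi/16)/8.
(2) The expectation value of IXZ is 1/4.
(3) Outcome |000> occurs with probability 3*sqrt(3)/16 + 3/8.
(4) A full measurement returns |110> with probability 0.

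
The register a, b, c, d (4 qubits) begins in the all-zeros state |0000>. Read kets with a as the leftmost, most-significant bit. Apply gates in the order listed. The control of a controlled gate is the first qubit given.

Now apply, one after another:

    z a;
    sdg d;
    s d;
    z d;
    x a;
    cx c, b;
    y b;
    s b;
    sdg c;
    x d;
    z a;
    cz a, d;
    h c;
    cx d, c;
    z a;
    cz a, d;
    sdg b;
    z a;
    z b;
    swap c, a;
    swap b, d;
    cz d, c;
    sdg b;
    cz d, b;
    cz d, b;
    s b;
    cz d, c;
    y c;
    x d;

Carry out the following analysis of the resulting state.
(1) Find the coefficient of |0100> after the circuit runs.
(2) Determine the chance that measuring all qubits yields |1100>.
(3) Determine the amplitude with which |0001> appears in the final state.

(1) The final state's coefficient on |0100> equals sqrt(2)/2. Key observation: the block from step 22 through step 27 cancels to the identity and can be dropped.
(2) Outcome |1100> occurs with probability 1/2.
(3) The amplitude on |0001> is 0.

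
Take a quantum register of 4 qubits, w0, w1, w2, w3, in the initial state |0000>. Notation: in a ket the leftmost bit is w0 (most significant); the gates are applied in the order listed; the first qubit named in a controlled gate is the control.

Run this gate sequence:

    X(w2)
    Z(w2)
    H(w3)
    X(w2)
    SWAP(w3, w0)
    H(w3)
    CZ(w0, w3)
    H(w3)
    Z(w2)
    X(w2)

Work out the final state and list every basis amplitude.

The resulting statevector has amplitude -sqrt(2)/2 on |0010>, -sqrt(2)/2 on |1011>, and 0 on every other basis state.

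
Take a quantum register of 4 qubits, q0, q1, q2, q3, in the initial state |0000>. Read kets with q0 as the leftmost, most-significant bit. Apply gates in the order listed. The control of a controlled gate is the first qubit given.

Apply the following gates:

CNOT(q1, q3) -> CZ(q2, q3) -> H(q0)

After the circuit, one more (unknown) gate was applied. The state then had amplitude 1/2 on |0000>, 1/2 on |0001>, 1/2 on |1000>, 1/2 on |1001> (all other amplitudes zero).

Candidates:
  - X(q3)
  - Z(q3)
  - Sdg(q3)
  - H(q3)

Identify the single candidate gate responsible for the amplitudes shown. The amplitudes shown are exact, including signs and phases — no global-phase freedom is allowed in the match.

The applied gate was H(q3).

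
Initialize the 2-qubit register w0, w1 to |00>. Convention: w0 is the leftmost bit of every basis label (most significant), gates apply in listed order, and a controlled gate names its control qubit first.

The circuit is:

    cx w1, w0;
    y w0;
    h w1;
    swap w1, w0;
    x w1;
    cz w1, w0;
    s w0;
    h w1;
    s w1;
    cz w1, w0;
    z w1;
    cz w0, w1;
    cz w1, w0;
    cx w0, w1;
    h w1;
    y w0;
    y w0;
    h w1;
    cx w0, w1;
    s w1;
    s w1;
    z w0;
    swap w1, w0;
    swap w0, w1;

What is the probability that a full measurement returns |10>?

Outcome |10> occurs with probability 1/4. Key observation: the block from step 14 through step 19 cancels to the identity and can be dropped.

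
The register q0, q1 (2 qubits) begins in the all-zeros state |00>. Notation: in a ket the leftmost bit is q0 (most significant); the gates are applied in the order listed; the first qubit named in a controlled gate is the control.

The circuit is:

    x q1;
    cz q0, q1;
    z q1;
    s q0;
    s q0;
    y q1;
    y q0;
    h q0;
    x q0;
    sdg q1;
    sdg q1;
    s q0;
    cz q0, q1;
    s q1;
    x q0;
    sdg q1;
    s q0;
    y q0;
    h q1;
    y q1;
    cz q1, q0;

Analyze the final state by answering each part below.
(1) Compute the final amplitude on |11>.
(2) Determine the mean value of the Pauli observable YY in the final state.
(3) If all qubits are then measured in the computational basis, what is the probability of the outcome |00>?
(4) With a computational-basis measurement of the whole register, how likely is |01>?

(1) The amplitude on |11> is -I/2.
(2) In the final state, YY has expectation -1.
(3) The probability of measuring |00> is 1/4.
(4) A full measurement returns |01> with probability 1/4.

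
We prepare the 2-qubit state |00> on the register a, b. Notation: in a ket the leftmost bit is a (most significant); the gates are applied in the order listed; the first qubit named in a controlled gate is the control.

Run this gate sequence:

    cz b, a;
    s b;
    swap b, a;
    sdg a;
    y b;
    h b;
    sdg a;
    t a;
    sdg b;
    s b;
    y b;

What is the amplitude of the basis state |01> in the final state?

The amplitude on |01> is -sqrt(2)/2.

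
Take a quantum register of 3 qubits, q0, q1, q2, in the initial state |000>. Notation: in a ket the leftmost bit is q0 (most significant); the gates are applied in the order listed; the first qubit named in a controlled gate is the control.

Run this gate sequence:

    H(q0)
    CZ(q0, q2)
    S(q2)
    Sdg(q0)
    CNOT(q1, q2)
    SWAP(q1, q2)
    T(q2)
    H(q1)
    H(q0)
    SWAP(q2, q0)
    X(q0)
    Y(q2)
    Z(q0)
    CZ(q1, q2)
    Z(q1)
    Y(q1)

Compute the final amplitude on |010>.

|010> carries amplitude 0 in the final state.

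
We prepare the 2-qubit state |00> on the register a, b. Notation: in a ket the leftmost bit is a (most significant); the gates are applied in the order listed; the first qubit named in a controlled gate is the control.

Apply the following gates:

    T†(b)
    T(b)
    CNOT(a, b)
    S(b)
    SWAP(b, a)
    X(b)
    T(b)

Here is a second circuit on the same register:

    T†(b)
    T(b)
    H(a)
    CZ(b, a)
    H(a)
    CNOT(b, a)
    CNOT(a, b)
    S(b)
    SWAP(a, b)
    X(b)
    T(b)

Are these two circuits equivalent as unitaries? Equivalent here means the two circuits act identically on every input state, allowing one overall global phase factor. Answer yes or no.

Yes: on every input state the two circuits agree up to one overall phase factor.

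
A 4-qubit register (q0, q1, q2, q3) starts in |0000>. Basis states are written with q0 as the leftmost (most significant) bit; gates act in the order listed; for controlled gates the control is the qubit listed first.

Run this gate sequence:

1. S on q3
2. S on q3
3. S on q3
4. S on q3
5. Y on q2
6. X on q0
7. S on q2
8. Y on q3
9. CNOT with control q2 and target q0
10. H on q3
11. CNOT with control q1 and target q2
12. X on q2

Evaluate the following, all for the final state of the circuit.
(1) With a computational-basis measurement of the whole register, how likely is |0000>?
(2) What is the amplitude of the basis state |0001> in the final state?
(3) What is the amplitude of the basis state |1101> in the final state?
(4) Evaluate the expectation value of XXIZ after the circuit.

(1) A full measurement returns |0000> with probability 1/2.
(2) The amplitude on |0001> is sqrt(2)*I/2.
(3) The final state's coefficient on |1101> equals 0.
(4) The expectation value of XXIZ is 0.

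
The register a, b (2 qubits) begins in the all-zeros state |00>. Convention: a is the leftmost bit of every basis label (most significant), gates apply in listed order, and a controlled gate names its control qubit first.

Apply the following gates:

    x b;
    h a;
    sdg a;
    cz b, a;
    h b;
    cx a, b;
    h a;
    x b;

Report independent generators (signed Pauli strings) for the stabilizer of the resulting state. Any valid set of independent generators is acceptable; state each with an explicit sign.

One valid set of independent stabilizer generators is +YI, -IX (any independent generating set of the same group is equally correct).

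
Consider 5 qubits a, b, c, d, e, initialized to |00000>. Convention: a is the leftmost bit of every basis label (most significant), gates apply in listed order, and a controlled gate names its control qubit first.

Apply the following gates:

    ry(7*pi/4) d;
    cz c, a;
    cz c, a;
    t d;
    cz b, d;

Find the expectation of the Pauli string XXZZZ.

The observable XXZZZ averages to 0. Key observation: steps 2-3 multiply out to the identity, so the circuit reduces to the remaining gates.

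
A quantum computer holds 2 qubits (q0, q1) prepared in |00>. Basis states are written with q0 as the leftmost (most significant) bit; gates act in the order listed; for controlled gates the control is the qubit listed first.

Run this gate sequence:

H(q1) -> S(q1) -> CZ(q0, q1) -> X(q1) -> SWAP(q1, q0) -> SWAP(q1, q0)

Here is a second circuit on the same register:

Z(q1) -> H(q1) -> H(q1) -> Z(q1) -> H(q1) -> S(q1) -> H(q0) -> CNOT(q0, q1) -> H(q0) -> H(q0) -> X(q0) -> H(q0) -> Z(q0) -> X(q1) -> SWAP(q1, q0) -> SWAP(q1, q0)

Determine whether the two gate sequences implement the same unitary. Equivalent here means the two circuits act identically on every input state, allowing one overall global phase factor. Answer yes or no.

No: there is an input state on which the two circuits produce genuinely different outputs (not merely differing by a phase).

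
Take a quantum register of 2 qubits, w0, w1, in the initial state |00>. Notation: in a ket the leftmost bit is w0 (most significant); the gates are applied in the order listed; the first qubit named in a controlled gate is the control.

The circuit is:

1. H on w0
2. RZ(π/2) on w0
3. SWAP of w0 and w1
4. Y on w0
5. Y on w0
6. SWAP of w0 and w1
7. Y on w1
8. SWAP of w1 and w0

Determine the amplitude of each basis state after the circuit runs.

After the circuit, the state carries amplitude 0 on |00>, 0 on |01>, sqrt(2)*exp(I*pi/4)/2 on |10>, sqrt(2)*exp(3*I*pi/4)/2 on |11>. Key observation: steps 3-6 multiply out to the identity, so the circuit reduces to the remaining gates.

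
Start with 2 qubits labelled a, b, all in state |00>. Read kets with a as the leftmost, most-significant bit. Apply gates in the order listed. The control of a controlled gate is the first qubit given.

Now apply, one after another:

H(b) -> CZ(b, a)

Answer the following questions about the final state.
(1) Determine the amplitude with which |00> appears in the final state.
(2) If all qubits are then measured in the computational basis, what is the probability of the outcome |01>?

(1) The amplitude on |00> is sqrt(2)/2.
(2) A full measurement returns |01> with probability 1/2.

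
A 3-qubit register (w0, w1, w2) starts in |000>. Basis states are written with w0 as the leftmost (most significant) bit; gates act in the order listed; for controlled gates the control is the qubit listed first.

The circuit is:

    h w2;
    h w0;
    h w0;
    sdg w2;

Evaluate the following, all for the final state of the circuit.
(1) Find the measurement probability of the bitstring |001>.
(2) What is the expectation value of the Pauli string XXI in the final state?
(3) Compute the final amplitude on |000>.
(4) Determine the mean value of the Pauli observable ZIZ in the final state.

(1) The probability of measuring |001> is 1/2. Key observation: gates 2-3 undo each other exactly, leaving only the rest of the circuit to track.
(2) In the final state, XXI has expectation 0.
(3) |000> carries amplitude sqrt(2)/2 in the final state.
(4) The observable ZIZ averages to 0.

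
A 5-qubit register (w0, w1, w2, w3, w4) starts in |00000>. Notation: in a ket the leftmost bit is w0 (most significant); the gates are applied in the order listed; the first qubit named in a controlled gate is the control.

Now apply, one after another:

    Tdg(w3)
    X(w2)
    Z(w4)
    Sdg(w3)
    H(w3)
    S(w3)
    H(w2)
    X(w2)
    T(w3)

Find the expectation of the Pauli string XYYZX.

The observable XYYZX averages to 0.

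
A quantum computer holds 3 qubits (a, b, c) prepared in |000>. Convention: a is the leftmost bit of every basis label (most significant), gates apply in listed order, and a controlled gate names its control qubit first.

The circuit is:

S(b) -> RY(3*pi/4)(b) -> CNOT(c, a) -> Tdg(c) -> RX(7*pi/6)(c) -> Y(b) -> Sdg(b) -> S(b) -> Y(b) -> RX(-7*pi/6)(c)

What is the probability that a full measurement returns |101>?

A full measurement returns |101> with probability 0.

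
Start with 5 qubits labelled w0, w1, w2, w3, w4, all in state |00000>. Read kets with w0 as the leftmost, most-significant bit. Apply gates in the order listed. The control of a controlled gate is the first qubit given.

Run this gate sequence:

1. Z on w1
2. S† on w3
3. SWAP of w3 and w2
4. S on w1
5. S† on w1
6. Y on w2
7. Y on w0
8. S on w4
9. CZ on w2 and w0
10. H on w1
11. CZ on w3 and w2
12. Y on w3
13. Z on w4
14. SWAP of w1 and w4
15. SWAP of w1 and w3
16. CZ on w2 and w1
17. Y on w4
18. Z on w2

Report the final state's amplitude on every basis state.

The final amplitudes are sqrt(2)/2 on |11100>, -sqrt(2)/2 on |11101>, and 0 on every other basis state.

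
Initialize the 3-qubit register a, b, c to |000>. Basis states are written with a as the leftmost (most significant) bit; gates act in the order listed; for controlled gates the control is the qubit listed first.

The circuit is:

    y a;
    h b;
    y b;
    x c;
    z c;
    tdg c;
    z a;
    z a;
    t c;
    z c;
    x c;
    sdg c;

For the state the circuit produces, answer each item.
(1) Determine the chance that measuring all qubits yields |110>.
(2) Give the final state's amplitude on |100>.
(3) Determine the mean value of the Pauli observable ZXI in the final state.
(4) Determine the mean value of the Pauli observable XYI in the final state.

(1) A full measurement returns |110> with probability 1/2.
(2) The amplitude on |100> is sqrt(2)/2.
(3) In the final state, ZXI has expectation 1.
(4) The observable XYI averages to 0.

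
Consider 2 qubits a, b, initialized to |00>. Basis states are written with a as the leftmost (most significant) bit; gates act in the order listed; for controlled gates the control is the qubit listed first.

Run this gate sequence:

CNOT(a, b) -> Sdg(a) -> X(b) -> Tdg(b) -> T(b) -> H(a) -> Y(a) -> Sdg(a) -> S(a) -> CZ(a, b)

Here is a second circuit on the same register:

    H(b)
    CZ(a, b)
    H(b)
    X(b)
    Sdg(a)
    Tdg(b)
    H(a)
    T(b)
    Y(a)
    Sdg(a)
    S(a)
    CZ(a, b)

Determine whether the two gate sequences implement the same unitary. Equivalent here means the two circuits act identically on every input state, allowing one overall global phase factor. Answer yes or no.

Yes — the two circuits implement the same unitary up to a global phase.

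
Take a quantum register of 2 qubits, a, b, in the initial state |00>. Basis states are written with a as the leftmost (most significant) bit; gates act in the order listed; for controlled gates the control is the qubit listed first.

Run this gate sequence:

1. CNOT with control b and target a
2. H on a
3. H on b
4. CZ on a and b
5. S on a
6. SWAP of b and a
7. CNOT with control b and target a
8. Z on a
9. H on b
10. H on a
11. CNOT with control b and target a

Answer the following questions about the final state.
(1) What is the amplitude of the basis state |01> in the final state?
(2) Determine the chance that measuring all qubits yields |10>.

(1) |01> carries amplitude 1/2 in the final state.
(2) The probability of measuring |10> is 1/4.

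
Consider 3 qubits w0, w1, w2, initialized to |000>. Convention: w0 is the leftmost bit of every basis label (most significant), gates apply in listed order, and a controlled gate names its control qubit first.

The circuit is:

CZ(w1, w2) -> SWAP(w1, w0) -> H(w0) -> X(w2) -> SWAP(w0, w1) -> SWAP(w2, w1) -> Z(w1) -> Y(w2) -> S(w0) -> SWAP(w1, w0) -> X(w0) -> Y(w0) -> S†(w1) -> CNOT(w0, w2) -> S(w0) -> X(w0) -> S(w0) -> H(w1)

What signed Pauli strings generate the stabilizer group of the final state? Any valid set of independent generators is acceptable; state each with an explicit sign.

The final state is stabilized by the group generated by +IXI, -IIX, +ZII; other independent generating sets are equally valid.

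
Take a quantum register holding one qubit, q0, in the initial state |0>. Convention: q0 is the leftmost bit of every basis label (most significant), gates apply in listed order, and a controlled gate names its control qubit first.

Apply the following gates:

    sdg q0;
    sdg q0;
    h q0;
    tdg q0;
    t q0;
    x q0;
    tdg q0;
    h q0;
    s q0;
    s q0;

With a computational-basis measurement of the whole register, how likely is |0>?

Outcome |0> occurs with probability sqrt(2)/4 + 1/2.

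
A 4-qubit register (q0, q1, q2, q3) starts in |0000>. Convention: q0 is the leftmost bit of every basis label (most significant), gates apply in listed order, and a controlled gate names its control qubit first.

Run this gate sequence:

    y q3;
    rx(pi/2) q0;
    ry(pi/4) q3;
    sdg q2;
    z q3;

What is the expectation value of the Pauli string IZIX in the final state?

The expectation value of IZIX is sqrt(2)/2.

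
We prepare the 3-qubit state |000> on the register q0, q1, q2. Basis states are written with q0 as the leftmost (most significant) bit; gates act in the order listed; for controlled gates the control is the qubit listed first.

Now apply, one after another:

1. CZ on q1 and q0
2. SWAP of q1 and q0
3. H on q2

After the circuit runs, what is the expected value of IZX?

The expectation value of IZX is 1.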